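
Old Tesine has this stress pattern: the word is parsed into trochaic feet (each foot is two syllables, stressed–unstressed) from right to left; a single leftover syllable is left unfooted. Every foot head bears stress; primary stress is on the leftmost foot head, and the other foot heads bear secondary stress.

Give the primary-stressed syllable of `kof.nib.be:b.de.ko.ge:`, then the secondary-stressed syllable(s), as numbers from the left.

Parse right to left into trochaic (ˈσσ) feet: (ˈkof.nib) (ˈbe:b.de) (ˈko.ge:).
Foot heads (stressed positions): 1, 3, 5.
End Rule Leftmost: primary stress on the leftmost head = syllable 1.
Secondary stress on 3, 5: ˈkof.nib.ˌbe:b.de.ˌko.ge:.

primary 1, secondary 3, 5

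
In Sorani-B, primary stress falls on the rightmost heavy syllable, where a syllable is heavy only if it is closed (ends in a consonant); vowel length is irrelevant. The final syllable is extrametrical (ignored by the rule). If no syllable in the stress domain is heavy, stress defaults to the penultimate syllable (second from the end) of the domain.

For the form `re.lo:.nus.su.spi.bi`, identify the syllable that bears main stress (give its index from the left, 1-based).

3

The final syllable (6, bi) is extrametrical; the stress domain is syllables 1–5.
Weights: 1 re L, 2 lo: L, 3 nus H, 4 su L, 5 spi L.
Heavy syllables in the domain: 3. The rightmost is syllable 3 (nus).
Primary stress: syllable 3 → re.lo:.ˈnus.su.spi.bi.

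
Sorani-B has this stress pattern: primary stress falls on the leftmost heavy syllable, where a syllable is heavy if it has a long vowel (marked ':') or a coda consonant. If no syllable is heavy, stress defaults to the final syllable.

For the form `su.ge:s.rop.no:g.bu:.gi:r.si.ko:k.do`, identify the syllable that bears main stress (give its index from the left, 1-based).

Weights: 1 su L, 2 ge:s H, 3 rop H, 4 no:g H, 5 bu: H, 6 gi:r H, 7 si L, 8 ko:k H, 9 do L.
Heavy syllables in the domain: 2, 3, 4, 5, 6, 8. The leftmost is syllable 2 (ge:s).
Primary stress: syllable 2 → su.ˈge:s.rop.no:g.bu:.gi:r.si.ko:k.do.

2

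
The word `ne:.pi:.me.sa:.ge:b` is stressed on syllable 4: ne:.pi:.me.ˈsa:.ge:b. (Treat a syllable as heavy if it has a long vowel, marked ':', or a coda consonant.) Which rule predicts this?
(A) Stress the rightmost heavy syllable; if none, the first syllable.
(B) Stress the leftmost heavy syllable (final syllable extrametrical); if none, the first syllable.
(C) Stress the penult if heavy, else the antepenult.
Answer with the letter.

C

Rule A → syllable 5 (observed: 4).
Rule B → syllable 1 (observed: 4).
Rule C → syllable 4 ✓.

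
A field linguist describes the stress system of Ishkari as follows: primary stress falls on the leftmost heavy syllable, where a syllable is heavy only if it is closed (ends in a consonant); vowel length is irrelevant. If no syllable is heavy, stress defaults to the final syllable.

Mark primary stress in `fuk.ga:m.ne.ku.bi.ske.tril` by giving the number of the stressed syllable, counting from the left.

Weights: 1 fuk H, 2 ga:m H, 3 ne L, 4 ku L, 5 bi L, 6 ske L, 7 tril H.
Heavy syllables in the domain: 1, 2, 7. The leftmost is syllable 1 (fuk).
Primary stress: syllable 1 → ˈfuk.ga:m.ne.ku.bi.ske.tril.

1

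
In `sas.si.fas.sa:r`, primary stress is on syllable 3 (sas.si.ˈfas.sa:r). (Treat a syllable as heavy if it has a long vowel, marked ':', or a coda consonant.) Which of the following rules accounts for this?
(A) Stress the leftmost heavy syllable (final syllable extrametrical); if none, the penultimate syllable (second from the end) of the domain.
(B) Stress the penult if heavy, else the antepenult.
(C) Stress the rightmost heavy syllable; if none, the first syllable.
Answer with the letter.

B

Rule A → syllable 1 (observed: 3).
Rule B → syllable 3 ✓.
Rule C → syllable 4 (observed: 3).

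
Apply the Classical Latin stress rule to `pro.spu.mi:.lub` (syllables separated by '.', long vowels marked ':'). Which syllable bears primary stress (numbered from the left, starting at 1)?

Classical Latin: stress the penult if heavy (long vowel or closed), else the antepenult.
Weights: 2 spu L, 3 mi: H, 4 lub H.
The penult (syllable 3, mi:) is heavy, so it takes stress.
Stress on syllable 3: pro.spu.ˈmi:.lub.

3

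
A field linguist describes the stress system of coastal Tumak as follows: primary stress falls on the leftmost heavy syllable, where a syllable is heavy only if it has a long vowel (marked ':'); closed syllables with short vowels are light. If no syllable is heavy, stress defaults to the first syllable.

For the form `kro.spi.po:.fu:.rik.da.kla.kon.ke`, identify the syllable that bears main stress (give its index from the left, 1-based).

Weights: 1 kro L, 2 spi L, 3 po: H, 4 fu: H, 5 rik L, 6 da L, 7 kla L, 8 kon L, 9 ke L.
Heavy syllables in the domain: 3, 4. The leftmost is syllable 3 (po:).
Primary stress: syllable 3 → kro.spi.ˈpo:.fu:.rik.da.kla.kon.ke.

3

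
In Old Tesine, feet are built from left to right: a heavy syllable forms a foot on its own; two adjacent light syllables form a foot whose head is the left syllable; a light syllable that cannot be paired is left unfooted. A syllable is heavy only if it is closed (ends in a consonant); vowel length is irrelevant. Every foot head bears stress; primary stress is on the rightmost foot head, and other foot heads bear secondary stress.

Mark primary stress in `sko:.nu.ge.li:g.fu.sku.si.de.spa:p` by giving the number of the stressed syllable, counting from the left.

Weights: 1 sko: L, 2 nu L, 3 ge L, 4 li:g H, 5 fu L, 6 sku L, 7 si L, 8 de L, 9 spa:p H.
Parse left to right (heavy = foot alone; LL = one foot; stranded L unfooted): (ˈsko:.nu) ge (ˈli:g) (ˈfu.sku) (ˈsi.de) (ˈspa:p).
Foot heads: 1, 4, 5, 7, 9.
Primary stress on the rightmost head = syllable 9.
Primary stress: syllable 9 → sko:.nu.ge.li:g.fu.sku.si.de.ˈspa:p.

9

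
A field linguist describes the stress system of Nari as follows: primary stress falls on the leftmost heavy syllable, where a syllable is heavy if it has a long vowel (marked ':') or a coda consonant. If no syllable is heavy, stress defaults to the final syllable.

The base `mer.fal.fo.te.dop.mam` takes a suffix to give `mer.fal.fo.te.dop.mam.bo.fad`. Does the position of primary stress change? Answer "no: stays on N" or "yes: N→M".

Base `mer.fal.fo.te.dop.mam` (6 syllables):
  Weights: 1 mer H, 2 fal H, 3 fo L, 4 te L, 5 dop H, 6 mam H.
  Heavy syllables in the domain: 1, 2, 5, 6. The leftmost is syllable 1 (mer).
  → primary stress on syllable 1.
Suffixed `mer.fal.fo.te.dop.mam.bo.fad` (8 syllables):
  Weights: 1 mer H, 2 fal H, 3 fo L, 4 te L, 5 dop H, 6 mam H, 7 bo L, 8 fad H.
  Heavy syllables in the domain: 1, 2, 5, 6, 8. The leftmost is syllable 1 (mer).
  → primary stress on syllable 1.

no: stays on 1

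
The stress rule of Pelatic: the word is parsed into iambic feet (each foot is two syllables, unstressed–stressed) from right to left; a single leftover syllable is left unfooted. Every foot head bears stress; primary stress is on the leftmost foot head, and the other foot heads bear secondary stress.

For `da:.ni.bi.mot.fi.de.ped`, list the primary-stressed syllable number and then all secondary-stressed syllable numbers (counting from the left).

Parse right to left into iambic (σˈσ) feet: da: (ni.ˈbi) (mot.ˈfi) (de.ˈped). Syllable 1 is left unfooted.
Foot heads (stressed positions): 3, 5, 7.
End Rule Leftmost: primary stress on the leftmost head = syllable 3.
Secondary stress on 5, 7: da:.ni.ˈbi.mot.ˌfi.de.ˌped.

primary 3, secondary 5, 7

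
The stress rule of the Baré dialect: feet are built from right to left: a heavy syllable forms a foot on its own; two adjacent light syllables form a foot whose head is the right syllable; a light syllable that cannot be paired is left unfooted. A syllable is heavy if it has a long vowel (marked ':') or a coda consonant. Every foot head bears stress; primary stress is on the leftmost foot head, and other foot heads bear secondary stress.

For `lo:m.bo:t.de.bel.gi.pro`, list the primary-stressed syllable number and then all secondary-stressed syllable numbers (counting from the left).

primary 1, secondary 2, 4, 6

Weights: 1 lo:m H, 2 bo:t H, 3 de L, 4 bel H, 5 gi L, 6 pro L.
Parse right to left (heavy = foot alone; LL = one foot; stranded L unfooted): (ˈlo:m) (ˈbo:t) de (ˈbel) (gi.ˈpro).
Foot heads: 1, 2, 4, 6.
Primary stress on the leftmost head = syllable 1.
Secondary stress on 2, 4, 6: ˈlo:m.ˌbo:t.de.ˌbel.gi.ˌpro.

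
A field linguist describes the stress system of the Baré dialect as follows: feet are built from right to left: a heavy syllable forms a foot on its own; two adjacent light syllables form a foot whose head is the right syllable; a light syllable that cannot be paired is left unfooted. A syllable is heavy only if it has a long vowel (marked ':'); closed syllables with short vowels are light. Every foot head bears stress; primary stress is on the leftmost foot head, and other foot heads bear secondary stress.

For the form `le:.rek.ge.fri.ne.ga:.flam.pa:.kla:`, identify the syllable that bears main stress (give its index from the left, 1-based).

Weights: 1 le: H, 2 rek L, 3 ge L, 4 fri L, 5 ne L, 6 ga: H, 7 flam L, 8 pa: H, 9 kla: H.
Parse right to left (heavy = foot alone; LL = one foot; stranded L unfooted): (ˈle:) (rek.ˈge) (fri.ˈne) (ˈga:) flam (ˈpa:) (ˈkla:).
Foot heads: 1, 3, 5, 6, 8, 9.
Primary stress on the leftmost head = syllable 1.
Primary stress: syllable 1 → ˈle:.rek.ge.fri.ne.ga:.flam.pa:.kla:.

1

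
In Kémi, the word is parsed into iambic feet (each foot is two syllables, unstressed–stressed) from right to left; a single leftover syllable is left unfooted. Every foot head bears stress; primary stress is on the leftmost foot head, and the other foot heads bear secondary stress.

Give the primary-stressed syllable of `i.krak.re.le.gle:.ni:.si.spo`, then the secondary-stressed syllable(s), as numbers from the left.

primary 2, secondary 4, 6, 8

Parse right to left into iambic (σˈσ) feet: (i.ˈkrak) (re.ˈle) (gle:.ˈni:) (si.ˈspo).
Foot heads (stressed positions): 2, 4, 6, 8.
End Rule Leftmost: primary stress on the leftmost head = syllable 2.
Secondary stress on 4, 6, 8: i.ˈkrak.re.ˌle.gle:.ˌni:.si.ˌspo.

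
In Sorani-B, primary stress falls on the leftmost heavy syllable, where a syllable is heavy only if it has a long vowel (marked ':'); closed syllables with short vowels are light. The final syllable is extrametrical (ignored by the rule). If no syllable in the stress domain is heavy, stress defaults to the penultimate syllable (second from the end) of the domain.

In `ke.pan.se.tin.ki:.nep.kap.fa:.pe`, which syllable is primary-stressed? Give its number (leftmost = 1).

The final syllable (9, pe) is extrametrical; the stress domain is syllables 1–8.
Weights: 1 ke L, 2 pan L, 3 se L, 4 tin L, 5 ki: H, 6 nep L, 7 kap L, 8 fa: H.
Heavy syllables in the domain: 5, 8. The leftmost is syllable 5 (ki:).
Primary stress: syllable 5 → ke.pan.se.tin.ˈki:.nep.kap.fa:.pe.

5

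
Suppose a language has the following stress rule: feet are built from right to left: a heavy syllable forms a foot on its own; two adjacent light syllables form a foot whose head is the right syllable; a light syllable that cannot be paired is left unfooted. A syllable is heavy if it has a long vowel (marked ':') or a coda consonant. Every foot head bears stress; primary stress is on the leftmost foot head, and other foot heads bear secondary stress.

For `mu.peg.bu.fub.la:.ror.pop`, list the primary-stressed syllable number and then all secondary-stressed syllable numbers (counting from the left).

primary 2, secondary 4, 5, 6, 7

Weights: 1 mu L, 2 peg H, 3 bu L, 4 fub H, 5 la: H, 6 ror H, 7 pop H.
Parse right to left (heavy = foot alone; LL = one foot; stranded L unfooted): mu (ˈpeg) bu (ˈfub) (ˈla:) (ˈror) (ˈpop).
Foot heads: 2, 4, 5, 6, 7.
Primary stress on the leftmost head = syllable 2.
Secondary stress on 4, 5, 6, 7: mu.ˈpeg.bu.ˌfub.ˌla:.ˌror.ˌpop.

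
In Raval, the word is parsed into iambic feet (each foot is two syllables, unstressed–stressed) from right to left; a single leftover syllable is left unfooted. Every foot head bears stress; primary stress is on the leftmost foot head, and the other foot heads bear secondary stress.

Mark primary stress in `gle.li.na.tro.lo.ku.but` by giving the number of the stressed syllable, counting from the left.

Parse right to left into iambic (σˈσ) feet: gle (li.ˈna) (tro.ˈlo) (ku.ˈbut). Syllable 1 is left unfooted.
Foot heads (stressed positions): 3, 5, 7.
End Rule Leftmost: primary stress on the leftmost head = syllable 3.
Primary stress: syllable 3 → gle.li.ˈna.tro.lo.ku.but.

3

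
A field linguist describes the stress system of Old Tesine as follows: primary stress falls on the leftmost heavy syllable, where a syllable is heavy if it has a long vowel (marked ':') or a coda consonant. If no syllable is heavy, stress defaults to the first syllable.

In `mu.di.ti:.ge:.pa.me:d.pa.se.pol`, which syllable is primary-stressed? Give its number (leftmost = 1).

Weights: 1 mu L, 2 di L, 3 ti: H, 4 ge: H, 5 pa L, 6 me:d H, 7 pa L, 8 se L, 9 pol H.
Heavy syllables in the domain: 3, 4, 6, 9. The leftmost is syllable 3 (ti:).
Primary stress: syllable 3 → mu.di.ˈti:.ge:.pa.me:d.pa.se.pol.

3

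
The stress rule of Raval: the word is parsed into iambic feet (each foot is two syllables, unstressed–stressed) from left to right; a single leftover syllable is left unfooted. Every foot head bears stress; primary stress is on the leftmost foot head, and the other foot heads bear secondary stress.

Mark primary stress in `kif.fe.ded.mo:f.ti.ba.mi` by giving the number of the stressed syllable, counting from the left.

Parse left to right into iambic (σˈσ) feet: (kif.ˈfe) (ded.ˈmo:f) (ti.ˈba) mi. Syllable 7 is left unfooted.
Foot heads (stressed positions): 2, 4, 6.
End Rule Leftmost: primary stress on the leftmost head = syllable 2.
Primary stress: syllable 2 → kif.ˈfe.ded.mo:f.ti.ba.mi.

2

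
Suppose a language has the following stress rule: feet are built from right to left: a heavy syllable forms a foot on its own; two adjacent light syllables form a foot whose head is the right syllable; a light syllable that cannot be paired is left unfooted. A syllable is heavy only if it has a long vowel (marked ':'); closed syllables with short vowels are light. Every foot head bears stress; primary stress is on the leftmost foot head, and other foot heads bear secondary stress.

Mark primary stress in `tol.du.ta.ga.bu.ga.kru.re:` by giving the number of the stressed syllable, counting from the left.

Weights: 1 tol L, 2 du L, 3 ta L, 4 ga L, 5 bu L, 6 ga L, 7 kru L, 8 re: H.
Parse right to left (heavy = foot alone; LL = one foot; stranded L unfooted): tol (du.ˈta) (ga.ˈbu) (ga.ˈkru) (ˈre:).
Foot heads: 3, 5, 7, 8.
Primary stress on the leftmost head = syllable 3.
Primary stress: syllable 3 → tol.du.ˈta.ga.bu.ga.kru.re:.

3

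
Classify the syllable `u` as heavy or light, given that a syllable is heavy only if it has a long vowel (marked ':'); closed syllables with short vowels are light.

`u`: short vowel, open (no coda). Short vowel → light.

light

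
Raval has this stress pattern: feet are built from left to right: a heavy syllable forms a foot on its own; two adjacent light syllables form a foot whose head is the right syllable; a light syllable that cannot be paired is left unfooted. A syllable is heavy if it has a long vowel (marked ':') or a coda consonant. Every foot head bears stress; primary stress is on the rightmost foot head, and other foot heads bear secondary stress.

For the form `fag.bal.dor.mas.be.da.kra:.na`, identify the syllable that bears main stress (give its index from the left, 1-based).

Weights: 1 fag H, 2 bal H, 3 dor H, 4 mas H, 5 be L, 6 da L, 7 kra: H, 8 na L.
Parse left to right (heavy = foot alone; LL = one foot; stranded L unfooted): (ˈfag) (ˈbal) (ˈdor) (ˈmas) (be.ˈda) (ˈkra:) na.
Foot heads: 1, 2, 3, 4, 6, 7.
Primary stress on the rightmost head = syllable 7.
Primary stress: syllable 7 → fag.bal.dor.mas.be.da.ˈkra:.na.

7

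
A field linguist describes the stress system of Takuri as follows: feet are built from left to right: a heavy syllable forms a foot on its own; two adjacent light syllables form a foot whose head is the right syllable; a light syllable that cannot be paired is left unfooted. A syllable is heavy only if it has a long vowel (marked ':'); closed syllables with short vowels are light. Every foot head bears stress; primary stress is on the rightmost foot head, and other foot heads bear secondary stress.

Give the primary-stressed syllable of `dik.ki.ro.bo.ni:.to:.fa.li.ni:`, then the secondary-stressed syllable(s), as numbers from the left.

Weights: 1 dik L, 2 ki L, 3 ro L, 4 bo L, 5 ni: H, 6 to: H, 7 fa L, 8 li L, 9 ni: H.
Parse left to right (heavy = foot alone; LL = one foot; stranded L unfooted): (dik.ˈki) (ro.ˈbo) (ˈni:) (ˈto:) (fa.ˈli) (ˈni:).
Foot heads: 2, 4, 5, 6, 8, 9.
Primary stress on the rightmost head = syllable 9.
Secondary stress on 2, 4, 5, 6, 8: dik.ˌki.ro.ˌbo.ˌni:.ˌto:.fa.ˌli.ˈni:.

primary 9, secondary 2, 4, 5, 6, 8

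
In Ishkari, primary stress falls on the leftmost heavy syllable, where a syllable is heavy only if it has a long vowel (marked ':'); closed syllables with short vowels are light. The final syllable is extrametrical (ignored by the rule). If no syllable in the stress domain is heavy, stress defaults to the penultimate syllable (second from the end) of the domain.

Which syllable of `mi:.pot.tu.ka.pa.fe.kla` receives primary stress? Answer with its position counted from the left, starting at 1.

1

The final syllable (7, kla) is extrametrical; the stress domain is syllables 1–6.
Weights: 1 mi: H, 2 pot L, 3 tu L, 4 ka L, 5 pa L, 6 fe L.
Heavy syllables in the domain: 1. The leftmost is syllable 1 (mi:).
Primary stress: syllable 1 → ˈmi:.pot.tu.ka.pa.fe.kla.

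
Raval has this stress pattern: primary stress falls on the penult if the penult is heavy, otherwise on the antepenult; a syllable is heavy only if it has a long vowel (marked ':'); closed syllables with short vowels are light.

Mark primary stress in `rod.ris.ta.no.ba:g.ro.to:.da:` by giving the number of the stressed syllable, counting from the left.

7

Weights: 6 ro L, 7 to: H, 8 da: H.
The penult (syllable 7, to:) is heavy, so it takes stress.
Primary stress: syllable 7 → rod.ris.ta.no.ba:g.ro.ˈto:.da:.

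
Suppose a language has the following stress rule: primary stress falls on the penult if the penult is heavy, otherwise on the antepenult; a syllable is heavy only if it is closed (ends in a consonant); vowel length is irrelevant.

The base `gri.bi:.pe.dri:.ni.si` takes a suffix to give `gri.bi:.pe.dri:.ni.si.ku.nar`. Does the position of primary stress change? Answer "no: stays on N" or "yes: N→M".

Base `gri.bi:.pe.dri:.ni.si` (6 syllables):
  Weights: 4 dri: L, 5 ni L, 6 si L.
  The penult (syllable 5, ni) is light, so stress falls on the antepenult (syllable 4, dri:).
  → primary stress on syllable 4.
Suffixed `gri.bi:.pe.dri:.ni.si.ku.nar` (8 syllables):
  Weights: 6 si L, 7 ku L, 8 nar H.
  The penult (syllable 7, ku) is light, so stress falls on the antepenult (syllable 6, si).
  → primary stress on syllable 6.

yes: 4→6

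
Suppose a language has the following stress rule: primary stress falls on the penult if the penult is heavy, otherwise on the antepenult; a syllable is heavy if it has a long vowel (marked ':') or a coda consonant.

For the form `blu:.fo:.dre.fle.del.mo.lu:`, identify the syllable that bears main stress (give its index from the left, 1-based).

5

Weights: 5 del H, 6 mo L, 7 lu: H.
The penult (syllable 6, mo) is light, so stress falls on the antepenult (syllable 5, del).
Primary stress: syllable 5 → blu:.fo:.dre.fle.ˈdel.mo.lu:.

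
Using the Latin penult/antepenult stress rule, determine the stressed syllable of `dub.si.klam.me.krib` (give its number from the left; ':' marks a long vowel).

3

Classical Latin: stress the penult if heavy (long vowel or closed), else the antepenult.
Weights: 3 klam H, 4 me L, 5 krib H.
The penult (syllable 4, me) is light, so stress falls on the antepenult (syllable 3, klam).
Stress on syllable 3: dub.si.ˈklam.me.krib.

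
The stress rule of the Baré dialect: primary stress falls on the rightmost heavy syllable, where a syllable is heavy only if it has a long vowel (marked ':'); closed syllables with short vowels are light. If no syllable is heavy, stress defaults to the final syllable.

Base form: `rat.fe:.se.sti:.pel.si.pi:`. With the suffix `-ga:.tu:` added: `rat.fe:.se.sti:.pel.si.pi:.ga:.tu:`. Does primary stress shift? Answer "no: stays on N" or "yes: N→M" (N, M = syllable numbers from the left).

Base `rat.fe:.se.sti:.pel.si.pi:` (7 syllables):
  Weights: 1 rat L, 2 fe: H, 3 se L, 4 sti: H, 5 pel L, 6 si L, 7 pi: H.
  Heavy syllables in the domain: 2, 4, 7. The rightmost is syllable 7 (pi:).
  → primary stress on syllable 7.
Suffixed `rat.fe:.se.sti:.pel.si.pi:.ga:.tu:` (9 syllables):
  Weights: 1 rat L, 2 fe: H, 3 se L, 4 sti: H, 5 pel L, 6 si L, 7 pi: H, 8 ga: H, 9 tu: H.
  Heavy syllables in the domain: 2, 4, 7, 8, 9. The rightmost is syllable 9 (tu:).
  → primary stress on syllable 9.

yes: 7→9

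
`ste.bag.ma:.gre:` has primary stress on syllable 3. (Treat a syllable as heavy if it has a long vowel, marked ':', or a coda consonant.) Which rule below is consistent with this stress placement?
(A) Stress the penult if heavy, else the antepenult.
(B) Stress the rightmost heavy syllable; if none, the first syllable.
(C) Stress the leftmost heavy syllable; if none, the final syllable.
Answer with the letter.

A

Rule A → syllable 3 ✓.
Rule B → syllable 4 (observed: 3).
Rule C → syllable 2 (observed: 3).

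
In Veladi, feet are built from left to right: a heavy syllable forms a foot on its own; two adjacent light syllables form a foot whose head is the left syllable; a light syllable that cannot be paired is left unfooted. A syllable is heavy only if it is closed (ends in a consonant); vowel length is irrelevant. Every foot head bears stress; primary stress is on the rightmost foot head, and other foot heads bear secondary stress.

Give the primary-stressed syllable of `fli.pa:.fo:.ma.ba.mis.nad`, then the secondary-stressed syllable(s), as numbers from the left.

primary 7, secondary 1, 3, 6

Weights: 1 fli L, 2 pa: L, 3 fo: L, 4 ma L, 5 ba L, 6 mis H, 7 nad H.
Parse left to right (heavy = foot alone; LL = one foot; stranded L unfooted): (ˈfli.pa:) (ˈfo:.ma) ba (ˈmis) (ˈnad).
Foot heads: 1, 3, 6, 7.
Primary stress on the rightmost head = syllable 7.
Secondary stress on 1, 3, 6: ˌfli.pa:.ˌfo:.ma.ba.ˌmis.ˈnad.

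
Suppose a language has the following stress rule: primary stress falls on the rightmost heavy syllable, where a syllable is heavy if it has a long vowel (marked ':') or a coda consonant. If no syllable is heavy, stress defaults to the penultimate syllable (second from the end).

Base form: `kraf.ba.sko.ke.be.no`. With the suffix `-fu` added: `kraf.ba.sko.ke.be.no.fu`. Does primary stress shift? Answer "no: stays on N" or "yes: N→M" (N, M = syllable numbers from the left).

Base `kraf.ba.sko.ke.be.no` (6 syllables):
  Weights: 1 kraf H, 2 ba L, 3 sko L, 4 ke L, 5 be L, 6 no L.
  Heavy syllables in the domain: 1. The rightmost is syllable 1 (kraf).
  → primary stress on syllable 1.
Suffixed `kraf.ba.sko.ke.be.no.fu` (7 syllables):
  Weights: 1 kraf H, 2 ba L, 3 sko L, 4 ke L, 5 be L, 6 no L, 7 fu L.
  Heavy syllables in the domain: 1. The rightmost is syllable 1 (kraf).
  → primary stress on syllable 1.

no: stays on 1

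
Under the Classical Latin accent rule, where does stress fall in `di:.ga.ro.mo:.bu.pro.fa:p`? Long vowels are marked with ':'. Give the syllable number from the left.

Classical Latin: stress the penult if heavy (long vowel or closed), else the antepenult.
Weights: 5 bu L, 6 pro L, 7 fa:p H.
The penult (syllable 6, pro) is light, so stress falls on the antepenult (syllable 5, bu).
Stress on syllable 5: di:.ga.ro.mo:.ˈbu.pro.fa:p.

5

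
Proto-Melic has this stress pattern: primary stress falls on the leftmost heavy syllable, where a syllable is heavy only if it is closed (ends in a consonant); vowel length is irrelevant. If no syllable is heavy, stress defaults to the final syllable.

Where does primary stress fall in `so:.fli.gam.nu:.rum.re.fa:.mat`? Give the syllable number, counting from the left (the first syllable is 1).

3

Weights: 1 so: L, 2 fli L, 3 gam H, 4 nu: L, 5 rum H, 6 re L, 7 fa: L, 8 mat H.
Heavy syllables in the domain: 3, 5, 8. The leftmost is syllable 3 (gam).
Primary stress: syllable 3 → so:.fli.ˈgam.nu:.rum.re.fa:.mat.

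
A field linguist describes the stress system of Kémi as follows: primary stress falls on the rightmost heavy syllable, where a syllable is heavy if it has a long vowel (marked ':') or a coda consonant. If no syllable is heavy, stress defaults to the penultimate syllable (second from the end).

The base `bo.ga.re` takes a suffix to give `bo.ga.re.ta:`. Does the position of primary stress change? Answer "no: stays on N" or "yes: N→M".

yes: 2→4

Base `bo.ga.re` (3 syllables):
  Weights: 1 bo L, 2 ga L, 3 re L.
  No heavy syllable in the domain; default to the penultimate syllable (second from the end) = syllable 2.
  → primary stress on syllable 2.
Suffixed `bo.ga.re.ta:` (4 syllables):
  Weights: 1 bo L, 2 ga L, 3 re L, 4 ta: H.
  Heavy syllables in the domain: 4. The rightmost is syllable 4 (ta:).
  → primary stress on syllable 4.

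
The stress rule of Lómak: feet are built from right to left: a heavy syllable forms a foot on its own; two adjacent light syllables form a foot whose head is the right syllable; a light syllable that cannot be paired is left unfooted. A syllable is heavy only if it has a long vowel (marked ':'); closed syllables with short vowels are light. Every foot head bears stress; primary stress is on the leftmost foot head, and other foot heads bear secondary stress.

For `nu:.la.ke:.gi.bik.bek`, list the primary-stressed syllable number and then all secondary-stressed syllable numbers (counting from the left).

primary 1, secondary 3, 6

Weights: 1 nu: H, 2 la L, 3 ke: H, 4 gi L, 5 bik L, 6 bek L.
Parse right to left (heavy = foot alone; LL = one foot; stranded L unfooted): (ˈnu:) la (ˈke:) gi (bik.ˈbek).
Foot heads: 1, 3, 6.
Primary stress on the leftmost head = syllable 1.
Secondary stress on 3, 6: ˈnu:.la.ˌke:.gi.bik.ˌbek.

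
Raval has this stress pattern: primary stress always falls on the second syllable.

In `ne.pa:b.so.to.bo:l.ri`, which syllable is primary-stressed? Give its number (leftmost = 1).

The word has 6 syllables; the second syllable is syllable 2 (pa:b).
Primary stress: syllable 2 → ne.ˈpa:b.so.to.bo:l.ri.

2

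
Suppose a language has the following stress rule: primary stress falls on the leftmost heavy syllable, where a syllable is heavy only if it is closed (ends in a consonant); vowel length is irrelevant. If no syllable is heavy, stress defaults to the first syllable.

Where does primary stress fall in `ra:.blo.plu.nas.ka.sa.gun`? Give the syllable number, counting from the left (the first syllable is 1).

Weights: 1 ra: L, 2 blo L, 3 plu L, 4 nas H, 5 ka L, 6 sa L, 7 gun H.
Heavy syllables in the domain: 4, 7. The leftmost is syllable 4 (nas).
Primary stress: syllable 4 → ra:.blo.plu.ˈnas.ka.sa.gun.

4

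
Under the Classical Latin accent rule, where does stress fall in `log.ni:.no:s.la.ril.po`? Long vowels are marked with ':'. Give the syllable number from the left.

5

Classical Latin: stress the penult if heavy (long vowel or closed), else the antepenult.
Weights: 4 la L, 5 ril H, 6 po L.
The penult (syllable 5, ril) is heavy, so it takes stress.
Stress on syllable 5: log.ni:.no:s.la.ˈril.po.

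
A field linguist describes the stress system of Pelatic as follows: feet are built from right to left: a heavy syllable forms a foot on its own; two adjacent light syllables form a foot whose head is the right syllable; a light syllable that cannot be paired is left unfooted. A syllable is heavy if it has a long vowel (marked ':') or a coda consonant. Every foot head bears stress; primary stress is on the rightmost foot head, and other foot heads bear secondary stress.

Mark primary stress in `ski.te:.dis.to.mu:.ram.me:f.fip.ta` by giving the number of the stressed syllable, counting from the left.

Weights: 1 ski L, 2 te: H, 3 dis H, 4 to L, 5 mu: H, 6 ram H, 7 me:f H, 8 fip H, 9 ta L.
Parse right to left (heavy = foot alone; LL = one foot; stranded L unfooted): ski (ˈte:) (ˈdis) to (ˈmu:) (ˈram) (ˈme:f) (ˈfip) ta.
Foot heads: 2, 3, 5, 6, 7, 8.
Primary stress on the rightmost head = syllable 8.
Primary stress: syllable 8 → ski.te:.dis.to.mu:.ram.me:f.ˈfip.ta.

8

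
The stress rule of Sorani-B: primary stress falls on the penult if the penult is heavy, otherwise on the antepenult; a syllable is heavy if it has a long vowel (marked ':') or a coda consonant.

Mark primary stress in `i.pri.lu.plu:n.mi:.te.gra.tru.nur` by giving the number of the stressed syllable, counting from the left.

7

Weights: 7 gra L, 8 tru L, 9 nur H.
The penult (syllable 8, tru) is light, so stress falls on the antepenult (syllable 7, gra).
Primary stress: syllable 7 → i.pri.lu.plu:n.mi:.te.ˈgra.tru.nur.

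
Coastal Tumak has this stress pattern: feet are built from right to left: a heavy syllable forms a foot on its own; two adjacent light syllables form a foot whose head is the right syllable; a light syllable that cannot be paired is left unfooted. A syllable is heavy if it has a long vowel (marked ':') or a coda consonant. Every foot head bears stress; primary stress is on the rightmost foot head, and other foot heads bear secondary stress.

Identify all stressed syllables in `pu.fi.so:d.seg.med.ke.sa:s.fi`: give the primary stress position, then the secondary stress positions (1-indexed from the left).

Weights: 1 pu L, 2 fi L, 3 so:d H, 4 seg H, 5 med H, 6 ke L, 7 sa:s H, 8 fi L.
Parse right to left (heavy = foot alone; LL = one foot; stranded L unfooted): (pu.ˈfi) (ˈso:d) (ˈseg) (ˈmed) ke (ˈsa:s) fi.
Foot heads: 2, 3, 4, 5, 7.
Primary stress on the rightmost head = syllable 7.
Secondary stress on 2, 3, 4, 5: pu.ˌfi.ˌso:d.ˌseg.ˌmed.ke.ˈsa:s.fi.

primary 7, secondary 2, 3, 4, 5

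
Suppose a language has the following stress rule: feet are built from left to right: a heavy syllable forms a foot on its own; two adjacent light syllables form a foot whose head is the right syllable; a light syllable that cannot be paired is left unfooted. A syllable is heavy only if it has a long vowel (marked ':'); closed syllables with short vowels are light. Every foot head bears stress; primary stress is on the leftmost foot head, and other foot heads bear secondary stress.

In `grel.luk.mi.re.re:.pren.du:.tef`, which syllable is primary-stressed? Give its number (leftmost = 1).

2

Weights: 1 grel L, 2 luk L, 3 mi L, 4 re L, 5 re: H, 6 pren L, 7 du: H, 8 tef L.
Parse left to right (heavy = foot alone; LL = one foot; stranded L unfooted): (grel.ˈluk) (mi.ˈre) (ˈre:) pren (ˈdu:) tef.
Foot heads: 2, 4, 5, 7.
Primary stress on the leftmost head = syllable 2.
Primary stress: syllable 2 → grel.ˈluk.mi.re.re:.pren.du:.tef.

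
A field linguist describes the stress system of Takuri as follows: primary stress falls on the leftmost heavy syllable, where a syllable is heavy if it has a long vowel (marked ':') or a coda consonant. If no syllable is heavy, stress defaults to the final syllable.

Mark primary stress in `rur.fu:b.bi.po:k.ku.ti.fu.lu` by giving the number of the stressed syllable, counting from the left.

Weights: 1 rur H, 2 fu:b H, 3 bi L, 4 po:k H, 5 ku L, 6 ti L, 7 fu L, 8 lu L.
Heavy syllables in the domain: 1, 2, 4. The leftmost is syllable 1 (rur).
Primary stress: syllable 1 → ˈrur.fu:b.bi.po:k.ku.ti.fu.lu.

1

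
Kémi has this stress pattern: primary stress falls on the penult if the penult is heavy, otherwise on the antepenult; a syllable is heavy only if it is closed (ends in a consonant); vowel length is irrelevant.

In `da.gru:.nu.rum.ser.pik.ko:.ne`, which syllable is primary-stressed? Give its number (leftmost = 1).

6

Weights: 6 pik H, 7 ko: L, 8 ne L.
The penult (syllable 7, ko:) is light, so stress falls on the antepenult (syllable 6, pik).
Primary stress: syllable 6 → da.gru:.nu.rum.ser.ˈpik.ko:.ne.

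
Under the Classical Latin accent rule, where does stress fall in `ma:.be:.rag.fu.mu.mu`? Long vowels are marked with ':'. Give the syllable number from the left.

Classical Latin: stress the penult if heavy (long vowel or closed), else the antepenult.
Weights: 4 fu L, 5 mu L, 6 mu L.
The penult (syllable 5, mu) is light, so stress falls on the antepenult (syllable 4, fu).
Stress on syllable 4: ma:.be:.rag.ˈfu.mu.mu.

4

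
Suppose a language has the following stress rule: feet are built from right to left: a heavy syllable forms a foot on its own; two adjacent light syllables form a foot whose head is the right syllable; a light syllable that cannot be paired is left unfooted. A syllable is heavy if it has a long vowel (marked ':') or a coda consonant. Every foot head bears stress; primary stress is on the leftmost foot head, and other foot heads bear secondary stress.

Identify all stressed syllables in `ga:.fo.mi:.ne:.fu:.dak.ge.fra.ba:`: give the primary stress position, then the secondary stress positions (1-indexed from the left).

primary 1, secondary 3, 4, 5, 6, 8, 9

Weights: 1 ga: H, 2 fo L, 3 mi: H, 4 ne: H, 5 fu: H, 6 dak H, 7 ge L, 8 fra L, 9 ba: H.
Parse right to left (heavy = foot alone; LL = one foot; stranded L unfooted): (ˈga:) fo (ˈmi:) (ˈne:) (ˈfu:) (ˈdak) (ge.ˈfra) (ˈba:).
Foot heads: 1, 3, 4, 5, 6, 8, 9.
Primary stress on the leftmost head = syllable 1.
Secondary stress on 3, 4, 5, 6, 8, 9: ˈga:.fo.ˌmi:.ˌne:.ˌfu:.ˌdak.ge.ˌfra.ˌba:.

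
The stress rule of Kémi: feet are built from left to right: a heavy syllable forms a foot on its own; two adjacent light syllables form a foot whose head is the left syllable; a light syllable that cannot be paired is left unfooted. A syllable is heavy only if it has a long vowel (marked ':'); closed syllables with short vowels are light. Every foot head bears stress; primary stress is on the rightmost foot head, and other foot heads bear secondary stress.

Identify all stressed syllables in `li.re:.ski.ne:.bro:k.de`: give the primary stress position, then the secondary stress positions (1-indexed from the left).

primary 5, secondary 2, 4

Weights: 1 li L, 2 re: H, 3 ski L, 4 ne: H, 5 bro:k H, 6 de L.
Parse left to right (heavy = foot alone; LL = one foot; stranded L unfooted): li (ˈre:) ski (ˈne:) (ˈbro:k) de.
Foot heads: 2, 4, 5.
Primary stress on the rightmost head = syllable 5.
Secondary stress on 2, 4: li.ˌre:.ski.ˌne:.ˈbro:k.de.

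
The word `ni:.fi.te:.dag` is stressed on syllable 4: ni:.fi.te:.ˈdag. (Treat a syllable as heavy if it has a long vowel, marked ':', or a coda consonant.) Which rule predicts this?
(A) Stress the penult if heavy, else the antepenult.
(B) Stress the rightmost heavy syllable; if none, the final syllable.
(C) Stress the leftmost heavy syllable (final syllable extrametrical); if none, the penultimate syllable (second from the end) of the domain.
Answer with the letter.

Rule A → syllable 3 (observed: 4).
Rule B → syllable 4 ✓.
Rule C → syllable 1 (observed: 4).

B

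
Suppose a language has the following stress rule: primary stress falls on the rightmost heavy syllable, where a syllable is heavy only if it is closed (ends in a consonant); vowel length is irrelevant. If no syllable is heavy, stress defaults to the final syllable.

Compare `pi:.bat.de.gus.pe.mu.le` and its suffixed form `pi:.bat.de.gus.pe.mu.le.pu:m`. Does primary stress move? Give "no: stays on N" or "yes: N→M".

yes: 4→8

Base `pi:.bat.de.gus.pe.mu.le` (7 syllables):
  Weights: 1 pi: L, 2 bat H, 3 de L, 4 gus H, 5 pe L, 6 mu L, 7 le L.
  Heavy syllables in the domain: 2, 4. The rightmost is syllable 4 (gus).
  → primary stress on syllable 4.
Suffixed `pi:.bat.de.gus.pe.mu.le.pu:m` (8 syllables):
  Weights: 1 pi: L, 2 bat H, 3 de L, 4 gus H, 5 pe L, 6 mu L, 7 le L, 8 pu:m H.
  Heavy syllables in the domain: 2, 4, 8. The rightmost is syllable 8 (pu:m).
  → primary stress on syllable 8.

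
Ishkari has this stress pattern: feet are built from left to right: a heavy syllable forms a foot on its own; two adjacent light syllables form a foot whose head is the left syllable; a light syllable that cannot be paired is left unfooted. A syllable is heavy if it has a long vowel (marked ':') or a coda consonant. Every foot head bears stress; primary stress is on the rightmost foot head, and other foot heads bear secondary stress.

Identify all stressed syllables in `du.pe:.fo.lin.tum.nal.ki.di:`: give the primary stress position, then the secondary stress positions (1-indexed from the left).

primary 8, secondary 2, 4, 5, 6

Weights: 1 du L, 2 pe: H, 3 fo L, 4 lin H, 5 tum H, 6 nal H, 7 ki L, 8 di: H.
Parse left to right (heavy = foot alone; LL = one foot; stranded L unfooted): du (ˈpe:) fo (ˈlin) (ˈtum) (ˈnal) ki (ˈdi:).
Foot heads: 2, 4, 5, 6, 8.
Primary stress on the rightmost head = syllable 8.
Secondary stress on 2, 4, 5, 6: du.ˌpe:.fo.ˌlin.ˌtum.ˌnal.ki.ˈdi:.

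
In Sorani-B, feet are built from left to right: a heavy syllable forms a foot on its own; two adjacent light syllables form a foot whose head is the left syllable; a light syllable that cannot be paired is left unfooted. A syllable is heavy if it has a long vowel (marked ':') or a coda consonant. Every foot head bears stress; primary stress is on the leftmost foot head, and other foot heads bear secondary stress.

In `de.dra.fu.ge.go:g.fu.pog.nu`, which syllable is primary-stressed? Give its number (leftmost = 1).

1

Weights: 1 de L, 2 dra L, 3 fu L, 4 ge L, 5 go:g H, 6 fu L, 7 pog H, 8 nu L.
Parse left to right (heavy = foot alone; LL = one foot; stranded L unfooted): (ˈde.dra) (ˈfu.ge) (ˈgo:g) fu (ˈpog) nu.
Foot heads: 1, 3, 5, 7.
Primary stress on the leftmost head = syllable 1.
Primary stress: syllable 1 → ˈde.dra.fu.ge.go:g.fu.pog.nu.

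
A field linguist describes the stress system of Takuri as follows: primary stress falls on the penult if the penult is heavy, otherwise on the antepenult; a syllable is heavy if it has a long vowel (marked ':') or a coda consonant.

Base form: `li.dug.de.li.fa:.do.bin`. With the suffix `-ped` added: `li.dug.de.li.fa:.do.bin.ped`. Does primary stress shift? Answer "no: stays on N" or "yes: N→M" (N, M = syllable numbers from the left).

yes: 5→7

Base `li.dug.de.li.fa:.do.bin` (7 syllables):
  Weights: 5 fa: H, 6 do L, 7 bin H.
  The penult (syllable 6, do) is light, so stress falls on the antepenult (syllable 5, fa:).
  → primary stress on syllable 5.
Suffixed `li.dug.de.li.fa:.do.bin.ped` (8 syllables):
  Weights: 6 do L, 7 bin H, 8 ped H.
  The penult (syllable 7, bin) is heavy, so it takes stress.
  → primary stress on syllable 7.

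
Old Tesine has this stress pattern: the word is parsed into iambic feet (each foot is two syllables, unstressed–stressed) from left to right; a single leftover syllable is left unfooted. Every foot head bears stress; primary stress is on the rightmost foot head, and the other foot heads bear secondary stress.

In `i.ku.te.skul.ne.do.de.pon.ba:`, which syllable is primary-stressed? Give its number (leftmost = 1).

Parse left to right into iambic (σˈσ) feet: (i.ˈku) (te.ˈskul) (ne.ˈdo) (de.ˈpon) ba:. Syllable 9 is left unfooted.
Foot heads (stressed positions): 2, 4, 6, 8.
End Rule Rightmost: primary stress on the rightmost head = syllable 8.
Primary stress: syllable 8 → i.ku.te.skul.ne.do.de.ˈpon.ba:.

8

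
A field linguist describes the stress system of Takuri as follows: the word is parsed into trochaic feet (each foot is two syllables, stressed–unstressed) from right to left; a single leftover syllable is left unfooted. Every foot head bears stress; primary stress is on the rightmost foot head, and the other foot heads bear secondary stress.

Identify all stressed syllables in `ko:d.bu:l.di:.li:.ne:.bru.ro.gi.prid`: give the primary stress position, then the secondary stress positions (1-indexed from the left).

primary 8, secondary 2, 4, 6

Parse right to left into trochaic (ˈσσ) feet: ko:d (ˈbu:l.di:) (ˈli:.ne:) (ˈbru.ro) (ˈgi.prid). Syllable 1 is left unfooted.
Foot heads (stressed positions): 2, 4, 6, 8.
End Rule Rightmost: primary stress on the rightmost head = syllable 8.
Secondary stress on 2, 4, 6: ko:d.ˌbu:l.di:.ˌli:.ne:.ˌbru.ro.ˈgi.prid.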